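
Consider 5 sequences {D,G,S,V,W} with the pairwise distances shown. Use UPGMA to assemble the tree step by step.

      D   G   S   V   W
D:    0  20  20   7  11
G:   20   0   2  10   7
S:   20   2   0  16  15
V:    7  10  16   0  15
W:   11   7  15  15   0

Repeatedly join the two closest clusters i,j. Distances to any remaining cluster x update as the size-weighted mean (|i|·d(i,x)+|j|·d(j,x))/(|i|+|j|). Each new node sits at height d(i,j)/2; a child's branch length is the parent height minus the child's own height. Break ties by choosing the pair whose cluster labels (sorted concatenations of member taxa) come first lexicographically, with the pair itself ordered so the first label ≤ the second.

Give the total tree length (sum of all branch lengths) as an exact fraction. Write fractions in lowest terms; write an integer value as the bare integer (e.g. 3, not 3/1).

iteration 1: select G,S (d=2); attach at lengths (1, 1); label the merged cluster GS
  updated: d(D,GS)=20, d(GS,V)=13, d(GS,W)=11
iteration 2: select D,V (d=7); attach at lengths (7/2, 7/2); label the merged cluster DV
  updated: d(DV,GS)=33/2, d(DV,W)=13
iteration 3: select GS,W (d=11); attach at lengths (9/2, 11/2); label the merged cluster GSW
  updated: d(DV,GSW)=46/3
iteration 4: select DV,GSW (d=46/3); attach at lengths (25/6, 13/6); label the merged cluster DGSVW
final tree: ((D:7/2,V:7/2):25/6,((G:1,S:1):9/2,W:11/2):13/6)
total length: 76/3

76/3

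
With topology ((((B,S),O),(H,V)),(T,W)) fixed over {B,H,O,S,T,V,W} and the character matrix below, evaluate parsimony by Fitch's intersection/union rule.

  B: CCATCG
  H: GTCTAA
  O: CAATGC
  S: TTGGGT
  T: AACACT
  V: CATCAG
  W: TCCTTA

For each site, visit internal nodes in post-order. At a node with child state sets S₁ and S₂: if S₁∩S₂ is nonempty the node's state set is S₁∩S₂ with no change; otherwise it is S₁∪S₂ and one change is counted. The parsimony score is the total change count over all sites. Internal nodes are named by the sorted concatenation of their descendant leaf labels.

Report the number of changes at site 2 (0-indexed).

site 0, node BS: B={C} ∪ S={T} → {C,T} (+1)
site 0, node BOS: BS={C,T} ∩ O={C} → {C} (+0)
site 0, node HV: H={G} ∪ V={C} → {C,G} (+1)
site 0, node BHOSV: BOS={C} ∩ HV={C,G} → {C} (+0)
site 0, node TW: T={A} ∪ W={T} → {A,T} (+1)
site 0, node BHOSTVW: BHOSV={C} ∪ TW={A,T} → {A,C,T} (+1)
site 1, node BS: B={C} ∪ S={T} → {C,T} (+1)
site 1, node BOS: BS={C,T} ∪ O={A} → {A,C,T} (+1)
site 1, node HV: H={T} ∪ V={A} → {A,T} (+1)
site 1, node BHOSV: BOS={A,C,T} ∩ HV={A,T} → {A,T} (+0)
site 1, node TW: T={A} ∪ W={C} → {A,C} (+1)
site 1, node BHOSTVW: BHOSV={A,T} ∩ TW={A,C} → {A} (+0)
site 2, node BS: B={A} ∪ S={G} → {A,G} (+1)
site 2, node BOS: BS={A,G} ∩ O={A} → {A} (+0)
site 2, node HV: H={C} ∪ V={T} → {C,T} (+1)
site 2, node BHOSV: BOS={A} ∪ HV={C,T} → {A,C,T} (+1)
site 2, node TW: T={C} ∩ W={C} → {C} (+0)
site 2, node BHOSTVW: BHOSV={A,C,T} ∩ TW={C} → {C} (+0)
site 3, node BS: B={T} ∪ S={G} → {G,T} (+1)
site 3, node BOS: BS={G,T} ∩ O={T} → {T} (+0)
site 3, node HV: H={T} ∪ V={C} → {C,T} (+1)
site 3, node BHOSV: BOS={T} ∩ HV={C,T} → {T} (+0)
site 3, node TW: T={A} ∪ W={T} → {A,T} (+1)
site 3, node BHOSTVW: BHOSV={T} ∩ TW={A,T} → {T} (+0)
site 4, node BS: B={C} ∪ S={G} → {C,G} (+1)
site 4, node BOS: BS={C,G} ∩ O={G} → {G} (+0)
site 4, node HV: H={A} ∩ V={A} → {A} (+0)
site 4, node BHOSV: BOS={G} ∪ HV={A} → {A,G} (+1)
site 4, node TW: T={C} ∪ W={T} → {C,T} (+1)
site 4, node BHOSTVW: BHOSV={A,G} ∪ TW={C,T} → {A,C,G,T} (+1)
site 5, node BS: B={G} ∪ S={T} → {G,T} (+1)
site 5, node BOS: BS={G,T} ∪ O={C} → {C,G,T} (+1)
site 5, node HV: H={A} ∪ V={G} → {A,G} (+1)
site 5, node BHOSV: BOS={C,G,T} ∩ HV={A,G} → {G} (+0)
site 5, node TW: T={T} ∪ W={A} → {A,T} (+1)
site 5, node BHOSTVW: BHOSV={G} ∪ TW={A,T} → {A,G,T} (+1)
per-site changes: [4, 4, 3, 3, 4, 5]; total = 23

3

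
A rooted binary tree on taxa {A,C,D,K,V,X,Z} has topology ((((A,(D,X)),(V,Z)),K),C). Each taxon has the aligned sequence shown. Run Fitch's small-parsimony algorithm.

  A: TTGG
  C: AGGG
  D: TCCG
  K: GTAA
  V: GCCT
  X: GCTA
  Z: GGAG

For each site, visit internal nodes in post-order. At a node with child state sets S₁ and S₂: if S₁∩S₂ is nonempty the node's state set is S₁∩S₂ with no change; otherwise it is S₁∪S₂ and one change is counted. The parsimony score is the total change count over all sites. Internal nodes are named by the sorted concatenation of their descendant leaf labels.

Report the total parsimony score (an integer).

15

[col 0] DX: children D:{T}, X:{G} ∪→ {G,T}; cost 1
[col 0] ADX: children A:{T}, DX:{G,T} ∩→ {T}; cost 0
[col 0] VZ: children V:{G}, Z:{G} ∩→ {G}; cost 0
[col 0] ADVXZ: children ADX:{T}, VZ:{G} ∪→ {G,T}; cost 1
[col 0] ADKVXZ: children ADVXZ:{G,T}, K:{G} ∩→ {G}; cost 0
[col 0] ACDKVXZ: children ADKVXZ:{G}, C:{A} ∪→ {A,G}; cost 1
[col 1] DX: children D:{C}, X:{C} ∩→ {C}; cost 0
[col 1] ADX: children A:{T}, DX:{C} ∪→ {C,T}; cost 1
[col 1] VZ: children V:{C}, Z:{G} ∪→ {C,G}; cost 1
[col 1] ADVXZ: children ADX:{C,T}, VZ:{C,G} ∩→ {C}; cost 0
[col 1] ADKVXZ: children ADVXZ:{C}, K:{T} ∪→ {C,T}; cost 1
[col 1] ACDKVXZ: children ADKVXZ:{C,T}, C:{G} ∪→ {C,G,T}; cost 1
[col 2] DX: children D:{C}, X:{T} ∪→ {C,T}; cost 1
[col 2] ADX: children A:{G}, DX:{C,T} ∪→ {C,G,T}; cost 1
[col 2] VZ: children V:{C}, Z:{A} ∪→ {A,C}; cost 1
[col 2] ADVXZ: children ADX:{C,G,T}, VZ:{A,C} ∩→ {C}; cost 0
[col 2] ADKVXZ: children ADVXZ:{C}, K:{A} ∪→ {A,C}; cost 1
[col 2] ACDKVXZ: children ADKVXZ:{A,C}, C:{G} ∪→ {A,C,G}; cost 1
[col 3] DX: children D:{G}, X:{A} ∪→ {A,G}; cost 1
[col 3] ADX: children A:{G}, DX:{A,G} ∩→ {G}; cost 0
[col 3] VZ: children V:{T}, Z:{G} ∪→ {G,T}; cost 1
[col 3] ADVXZ: children ADX:{G}, VZ:{G,T} ∩→ {G}; cost 0
[col 3] ADKVXZ: children ADVXZ:{G}, K:{A} ∪→ {A,G}; cost 1
[col 3] ACDKVXZ: children ADKVXZ:{A,G}, C:{G} ∩→ {G}; cost 0
per-site changes: [3, 4, 5, 3]; total = 15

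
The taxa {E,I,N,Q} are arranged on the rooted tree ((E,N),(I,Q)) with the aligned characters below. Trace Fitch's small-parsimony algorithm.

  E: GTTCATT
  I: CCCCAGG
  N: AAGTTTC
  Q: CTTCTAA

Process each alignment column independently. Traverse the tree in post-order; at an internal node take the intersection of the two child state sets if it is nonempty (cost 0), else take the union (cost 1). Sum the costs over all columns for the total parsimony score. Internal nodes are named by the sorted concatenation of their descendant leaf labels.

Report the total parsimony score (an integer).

14

[col 0] EN: children E:{G}, N:{A} ∪→ {A,G}; cost 1
[col 0] IQ: children I:{C}, Q:{C} ∩→ {C}; cost 0
[col 0] EINQ: children EN:{A,G}, IQ:{C} ∪→ {A,C,G}; cost 1
[col 1] EN: children E:{T}, N:{A} ∪→ {A,T}; cost 1
[col 1] IQ: children I:{C}, Q:{T} ∪→ {C,T}; cost 1
[col 1] EINQ: children EN:{A,T}, IQ:{C,T} ∩→ {T}; cost 0
[col 2] EN: children E:{T}, N:{G} ∪→ {G,T}; cost 1
[col 2] IQ: children I:{C}, Q:{T} ∪→ {C,T}; cost 1
[col 2] EINQ: children EN:{G,T}, IQ:{C,T} ∩→ {T}; cost 0
[col 3] EN: children E:{C}, N:{T} ∪→ {C,T}; cost 1
[col 3] IQ: children I:{C}, Q:{C} ∩→ {C}; cost 0
[col 3] EINQ: children EN:{C,T}, IQ:{C} ∩→ {C}; cost 0
[col 4] EN: children E:{A}, N:{T} ∪→ {A,T}; cost 1
[col 4] IQ: children I:{A}, Q:{T} ∪→ {A,T}; cost 1
[col 4] EINQ: children EN:{A,T}, IQ:{A,T} ∩→ {A,T}; cost 0
[col 5] EN: children E:{T}, N:{T} ∩→ {T}; cost 0
[col 5] IQ: children I:{G}, Q:{A} ∪→ {A,G}; cost 1
[col 5] EINQ: children EN:{T}, IQ:{A,G} ∪→ {A,G,T}; cost 1
[col 6] EN: children E:{T}, N:{C} ∪→ {C,T}; cost 1
[col 6] IQ: children I:{G}, Q:{A} ∪→ {A,G}; cost 1
[col 6] EINQ: children EN:{C,T}, IQ:{A,G} ∪→ {A,C,G,T}; cost 1
per-site changes: [2, 2, 2, 1, 2, 2, 3]; total = 14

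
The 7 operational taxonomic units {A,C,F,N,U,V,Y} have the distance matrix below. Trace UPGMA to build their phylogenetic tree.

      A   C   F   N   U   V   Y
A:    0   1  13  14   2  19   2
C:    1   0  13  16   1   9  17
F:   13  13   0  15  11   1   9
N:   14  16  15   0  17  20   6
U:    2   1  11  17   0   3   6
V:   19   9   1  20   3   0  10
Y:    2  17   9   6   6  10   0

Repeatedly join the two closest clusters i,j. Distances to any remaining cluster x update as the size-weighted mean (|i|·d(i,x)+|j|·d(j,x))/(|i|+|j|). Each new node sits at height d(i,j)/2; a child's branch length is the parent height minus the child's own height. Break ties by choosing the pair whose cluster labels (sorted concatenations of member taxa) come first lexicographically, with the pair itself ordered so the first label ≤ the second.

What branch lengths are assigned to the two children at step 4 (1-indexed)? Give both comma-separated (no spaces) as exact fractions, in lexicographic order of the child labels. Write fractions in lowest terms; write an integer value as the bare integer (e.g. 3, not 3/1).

iteration 1: select A,C (d=1); attach at lengths (1/2, 1/2); label the merged cluster AC
  updated: d(AC,F)=13, d(AC,N)=15, d(AC,U)=3/2, d(AC,V)=14, d(AC,Y)=19/2
iteration 2: select F,V (d=1); attach at lengths (1/2, 1/2); label the merged cluster FV
  updated: d(AC,FV)=27/2, d(FV,N)=35/2, d(FV,U)=7, d(FV,Y)=19/2
iteration 3: select AC,U (d=3/2); attach at lengths (1/4, 3/4); label the merged cluster ACU
  updated: d(ACU,FV)=34/3, d(ACU,N)=47/3, d(ACU,Y)=25/3
iteration 4: select N,Y (d=6); attach at lengths (3, 3); label the merged cluster NY
  updated: d(ACU,NY)=12, d(FV,NY)=27/2
iteration 5: select ACU,FV (d=34/3); attach at lengths (59/12, 31/6); label the merged cluster ACFUV
  updated: d(ACFUV,NY)=63/5
iteration 6: select ACFUV,NY (d=63/5); attach at lengths (19/30, 33/10); label the merged cluster ACFNUVY
final tree: ((((A:1/2,C:1/2):1/4,U:3/4):59/12,(F:1/2,V:1/2):31/6):19/30,(N:3,Y:3):33/10)
total length: 1381/60

3,3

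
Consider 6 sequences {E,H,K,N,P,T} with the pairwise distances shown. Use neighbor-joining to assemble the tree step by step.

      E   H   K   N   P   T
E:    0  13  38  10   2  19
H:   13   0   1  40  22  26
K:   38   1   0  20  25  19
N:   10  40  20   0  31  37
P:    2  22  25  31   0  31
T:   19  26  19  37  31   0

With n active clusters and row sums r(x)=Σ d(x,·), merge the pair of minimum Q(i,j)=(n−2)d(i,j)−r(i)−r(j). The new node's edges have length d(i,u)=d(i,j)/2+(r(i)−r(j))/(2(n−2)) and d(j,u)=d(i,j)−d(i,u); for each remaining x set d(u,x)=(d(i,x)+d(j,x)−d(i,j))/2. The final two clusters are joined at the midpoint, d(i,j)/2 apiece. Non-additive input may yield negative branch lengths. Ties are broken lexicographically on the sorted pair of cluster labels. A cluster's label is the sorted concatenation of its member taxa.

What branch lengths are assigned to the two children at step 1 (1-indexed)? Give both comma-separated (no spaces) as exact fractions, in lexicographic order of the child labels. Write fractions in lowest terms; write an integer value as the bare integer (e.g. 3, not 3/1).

3/8,5/8

1. join H+K (d=1, Q=-201) ⇒ HK; edges |H|=3/8, |K|=5/8
  updated: d(E,HK)=25, d(HK,N)=59/2, d(HK,P)=23, d(HK,T)=22
2. join HK+T (d=22, Q=-285/2) ⇒ HKT; edges |HK|=113/12, |T|=151/12
  updated: d(E,HKT)=11, d(HKT,N)=89/4, d(HKT,P)=16
3. join E+P (d=2, Q=-68) ⇒ EP; edges |E|=-11/2, |P|=15/2
  updated: d(EP,HKT)=25/2, d(EP,N)=39/2
4. join EP+HKT (d=25/2, Q=-217/4) ⇒ EHKPT; edges |EP|=39/8, |HKT|=61/8
  updated: d(EHKPT,N)=117/8
5. join EHKPT+N (d=117/8) ⇒ EHKNPT; edges |EHKPT|=117/16, |N|=117/16
final tree: (((E:-11/2,P:15/2):39/8,((H:3/8,K:5/8):113/12,T:151/12):61/8):117/16,N:117/16)
total length: 417/8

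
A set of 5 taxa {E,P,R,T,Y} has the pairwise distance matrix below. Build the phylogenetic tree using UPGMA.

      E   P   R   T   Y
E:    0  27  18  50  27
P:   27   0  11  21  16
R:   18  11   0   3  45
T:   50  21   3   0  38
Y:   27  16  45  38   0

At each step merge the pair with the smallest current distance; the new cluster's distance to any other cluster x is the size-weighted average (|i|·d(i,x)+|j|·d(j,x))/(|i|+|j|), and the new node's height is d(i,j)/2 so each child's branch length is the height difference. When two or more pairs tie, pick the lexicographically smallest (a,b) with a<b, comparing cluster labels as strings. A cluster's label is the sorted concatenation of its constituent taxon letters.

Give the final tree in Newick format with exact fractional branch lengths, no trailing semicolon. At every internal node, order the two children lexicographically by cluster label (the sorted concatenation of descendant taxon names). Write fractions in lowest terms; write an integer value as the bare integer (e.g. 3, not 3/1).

((E:27/2,Y:27/2):8/3,(P:8,(R:3/2,T:3/2):13/2):49/6)

step 1: merge (R,T) at d=3; branch lengths R→3/2, T→3/2; new cluster RT
  updated: d(E,RT)=34, d(P,RT)=16, d(RT,Y)=83/2
step 2: merge (P,RT) at d=16; branch lengths P→8, RT→13/2; new cluster PRT
  updated: d(E,PRT)=95/3, d(PRT,Y)=33
step 3: merge (E,Y) at d=27; branch lengths E→27/2, Y→27/2; new cluster EY
  updated: d(EY,PRT)=97/3
step 4: merge (EY,PRT) at d=97/3; branch lengths EY→8/3, PRT→49/6; new cluster EPRTY
final tree: ((E:27/2,Y:27/2):8/3,(P:8,(R:3/2,T:3/2):13/2):49/6)
total length: 166/3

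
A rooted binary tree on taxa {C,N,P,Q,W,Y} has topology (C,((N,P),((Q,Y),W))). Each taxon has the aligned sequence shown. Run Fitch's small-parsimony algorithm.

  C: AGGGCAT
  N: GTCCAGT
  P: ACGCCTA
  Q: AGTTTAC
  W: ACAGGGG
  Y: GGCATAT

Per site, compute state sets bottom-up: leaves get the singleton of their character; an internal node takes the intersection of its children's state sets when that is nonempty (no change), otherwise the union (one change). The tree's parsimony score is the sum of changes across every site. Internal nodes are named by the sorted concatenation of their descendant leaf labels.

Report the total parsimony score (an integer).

NP@0: {G} ∪ {A} = {A,G} (union, +1)
QY@0: {A} ∪ {G} = {A,G} (union, +1)
QWY@0: {A,G} ∩ {A} = {A} (intersection, +0)
NPQWY@0: {A,G} ∩ {A} = {A} (intersection, +0)
CNPQWY@0: {A} ∩ {A} = {A} (intersection, +0)
NP@1: {T} ∪ {C} = {C,T} (union, +1)
QY@1: {G} ∩ {G} = {G} (intersection, +0)
QWY@1: {G} ∪ {C} = {C,G} (union, +1)
NPQWY@1: {C,T} ∩ {C,G} = {C} (intersection, +0)
CNPQWY@1: {G} ∪ {C} = {C,G} (union, +1)
NP@2: {C} ∪ {G} = {C,G} (union, +1)
QY@2: {T} ∪ {C} = {C,T} (union, +1)
QWY@2: {C,T} ∪ {A} = {A,C,T} (union, +1)
NPQWY@2: {C,G} ∩ {A,C,T} = {C} (intersection, +0)
CNPQWY@2: {G} ∪ {C} = {C,G} (union, +1)
NP@3: {C} ∩ {C} = {C} (intersection, +0)
QY@3: {T} ∪ {A} = {A,T} (union, +1)
QWY@3: {A,T} ∪ {G} = {A,G,T} (union, +1)
NPQWY@3: {C} ∪ {A,G,T} = {A,C,G,T} (union, +1)
CNPQWY@3: {G} ∩ {A,C,G,T} = {G} (intersection, +0)
NP@4: {A} ∪ {C} = {A,C} (union, +1)
QY@4: {T} ∩ {T} = {T} (intersection, +0)
QWY@4: {T} ∪ {G} = {G,T} (union, +1)
NPQWY@4: {A,C} ∪ {G,T} = {A,C,G,T} (union, +1)
CNPQWY@4: {C} ∩ {A,C,G,T} = {C} (intersection, +0)
NP@5: {G} ∪ {T} = {G,T} (union, +1)
QY@5: {A} ∩ {A} = {A} (intersection, +0)
QWY@5: {A} ∪ {G} = {A,G} (union, +1)
NPQWY@5: {G,T} ∩ {A,G} = {G} (intersection, +0)
CNPQWY@5: {A} ∪ {G} = {A,G} (union, +1)
NP@6: {T} ∪ {A} = {A,T} (union, +1)
QY@6: {C} ∪ {T} = {C,T} (union, +1)
QWY@6: {C,T} ∪ {G} = {C,G,T} (union, +1)
NPQWY@6: {A,T} ∩ {C,G,T} = {T} (intersection, +0)
CNPQWY@6: {T} ∩ {T} = {T} (intersection, +0)
per-site changes: [2, 3, 4, 3, 3, 3, 3]; total = 21

21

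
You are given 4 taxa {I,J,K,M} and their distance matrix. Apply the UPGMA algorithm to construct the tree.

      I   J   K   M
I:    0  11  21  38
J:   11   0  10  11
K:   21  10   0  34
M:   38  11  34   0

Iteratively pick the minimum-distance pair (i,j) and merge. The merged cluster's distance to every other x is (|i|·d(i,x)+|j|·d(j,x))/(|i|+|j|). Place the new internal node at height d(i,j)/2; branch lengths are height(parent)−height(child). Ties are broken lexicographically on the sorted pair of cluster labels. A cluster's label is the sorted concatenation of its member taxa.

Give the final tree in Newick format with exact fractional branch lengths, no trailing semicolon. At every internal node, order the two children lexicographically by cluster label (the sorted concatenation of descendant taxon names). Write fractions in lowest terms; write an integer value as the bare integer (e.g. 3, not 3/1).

((I:8,(J:5,K:5):3):35/6,M:83/6)

1. join J+K (d=10) ⇒ JK; edges |J|=5, |K|=5
  updated: d(I,JK)=16, d(JK,M)=45/2
2. join I+JK (d=16) ⇒ IJK; edges |I|=8, |JK|=3
  updated: d(IJK,M)=83/3
3. join IJK+M (d=83/3) ⇒ IJKM; edges |IJK|=35/6, |M|=83/6
final tree: ((I:8,(J:5,K:5):3):35/6,M:83/6)
total length: 122/3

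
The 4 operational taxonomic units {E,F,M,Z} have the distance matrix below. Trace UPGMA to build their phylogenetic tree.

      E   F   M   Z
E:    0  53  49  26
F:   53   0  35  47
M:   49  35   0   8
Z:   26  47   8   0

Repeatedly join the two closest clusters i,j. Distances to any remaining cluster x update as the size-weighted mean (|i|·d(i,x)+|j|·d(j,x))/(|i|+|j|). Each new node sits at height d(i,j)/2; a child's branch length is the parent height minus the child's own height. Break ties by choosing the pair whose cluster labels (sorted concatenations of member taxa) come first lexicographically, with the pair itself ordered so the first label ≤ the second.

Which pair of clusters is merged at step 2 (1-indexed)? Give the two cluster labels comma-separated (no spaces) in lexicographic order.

iteration 1: select M,Z (d=8); attach at lengths (4, 4); label the merged cluster MZ
  updated: d(E,MZ)=75/2, d(F,MZ)=41
iteration 2: select E,MZ (d=75/2); attach at lengths (75/4, 59/4); label the merged cluster EMZ
  updated: d(EMZ,F)=45
iteration 3: select EMZ,F (d=45); attach at lengths (15/4, 45/2); label the merged cluster EFMZ
final tree: ((E:75/4,(M:4,Z:4):59/4):15/4,F:45/2)
total length: 271/4

E,MZ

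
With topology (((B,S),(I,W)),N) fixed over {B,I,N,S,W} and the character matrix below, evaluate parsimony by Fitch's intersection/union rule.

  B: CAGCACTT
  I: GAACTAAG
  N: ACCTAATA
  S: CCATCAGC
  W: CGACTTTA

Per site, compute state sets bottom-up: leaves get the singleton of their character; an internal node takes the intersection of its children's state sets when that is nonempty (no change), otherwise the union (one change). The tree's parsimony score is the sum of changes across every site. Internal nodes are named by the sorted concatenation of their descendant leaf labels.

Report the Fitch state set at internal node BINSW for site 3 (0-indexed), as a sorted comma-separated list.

C,T

site 0, node BS: B={C} ∩ S={C} → {C} (+0)
site 0, node IW: I={G} ∪ W={C} → {C,G} (+1)
site 0, node BISW: BS={C} ∩ IW={C,G} → {C} (+0)
site 0, node BINSW: BISW={C} ∪ N={A} → {A,C} (+1)
site 1, node BS: B={A} ∪ S={C} → {A,C} (+1)
site 1, node IW: I={A} ∪ W={G} → {A,G} (+1)
site 1, node BISW: BS={A,C} ∩ IW={A,G} → {A} (+0)
site 1, node BINSW: BISW={A} ∪ N={C} → {A,C} (+1)
site 2, node BS: B={G} ∪ S={A} → {A,G} (+1)
site 2, node IW: I={A} ∩ W={A} → {A} (+0)
site 2, node BISW: BS={A,G} ∩ IW={A} → {A} (+0)
site 2, node BINSW: BISW={A} ∪ N={C} → {A,C} (+1)
site 3, node BS: B={C} ∪ S={T} → {C,T} (+1)
site 3, node IW: I={C} ∩ W={C} → {C} (+0)
site 3, node BISW: BS={C,T} ∩ IW={C} → {C} (+0)
site 3, node BINSW: BISW={C} ∪ N={T} → {C,T} (+1)
site 4, node BS: B={A} ∪ S={C} → {A,C} (+1)
site 4, node IW: I={T} ∩ W={T} → {T} (+0)
site 4, node BISW: BS={A,C} ∪ IW={T} → {A,C,T} (+1)
site 4, node BINSW: BISW={A,C,T} ∩ N={A} → {A} (+0)
site 5, node BS: B={C} ∪ S={A} → {A,C} (+1)
site 5, node IW: I={A} ∪ W={T} → {A,T} (+1)
site 5, node BISW: BS={A,C} ∩ IW={A,T} → {A} (+0)
site 5, node BINSW: BISW={A} ∩ N={A} → {A} (+0)
site 6, node BS: B={T} ∪ S={G} → {G,T} (+1)
site 6, node IW: I={A} ∪ W={T} → {A,T} (+1)
site 6, node BISW: BS={G,T} ∩ IW={A,T} → {T} (+0)
site 6, node BINSW: BISW={T} ∩ N={T} → {T} (+0)
site 7, node BS: B={T} ∪ S={C} → {C,T} (+1)
site 7, node IW: I={G} ∪ W={A} → {A,G} (+1)
site 7, node BISW: BS={C,T} ∪ IW={A,G} → {A,C,G,T} (+1)
site 7, node BINSW: BISW={A,C,G,T} ∩ N={A} → {A} (+0)
per-site changes: [2, 3, 2, 2, 2, 2, 2, 3]; total = 18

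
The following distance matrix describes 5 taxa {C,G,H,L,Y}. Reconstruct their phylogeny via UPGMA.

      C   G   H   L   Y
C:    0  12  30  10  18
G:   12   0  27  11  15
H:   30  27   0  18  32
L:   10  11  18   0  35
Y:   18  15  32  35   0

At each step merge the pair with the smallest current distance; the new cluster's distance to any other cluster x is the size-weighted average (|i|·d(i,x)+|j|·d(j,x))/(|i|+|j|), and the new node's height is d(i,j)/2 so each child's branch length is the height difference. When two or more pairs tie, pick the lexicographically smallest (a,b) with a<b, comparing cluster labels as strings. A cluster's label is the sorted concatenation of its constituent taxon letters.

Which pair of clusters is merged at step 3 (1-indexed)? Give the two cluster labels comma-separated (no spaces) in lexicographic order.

CGL,Y

1. join C+L (d=10) ⇒ CL; edges |C|=5, |L|=5
  updated: d(CL,G)=23/2, d(CL,H)=24, d(CL,Y)=53/2
2. join CL+G (d=23/2) ⇒ CGL; edges |CL|=3/4, |G|=23/4
  updated: d(CGL,H)=25, d(CGL,Y)=68/3
3. join CGL+Y (d=68/3) ⇒ CGLY; edges |CGL|=67/12, |Y|=34/3
  updated: d(CGLY,H)=107/4
4. join CGLY+H (d=107/4) ⇒ CGHLY; edges |CGLY|=49/24, |H|=107/8
final tree: ((((C:5,L:5):3/4,G:23/4):67/12,Y:34/3):49/24,H:107/8)
total length: 293/6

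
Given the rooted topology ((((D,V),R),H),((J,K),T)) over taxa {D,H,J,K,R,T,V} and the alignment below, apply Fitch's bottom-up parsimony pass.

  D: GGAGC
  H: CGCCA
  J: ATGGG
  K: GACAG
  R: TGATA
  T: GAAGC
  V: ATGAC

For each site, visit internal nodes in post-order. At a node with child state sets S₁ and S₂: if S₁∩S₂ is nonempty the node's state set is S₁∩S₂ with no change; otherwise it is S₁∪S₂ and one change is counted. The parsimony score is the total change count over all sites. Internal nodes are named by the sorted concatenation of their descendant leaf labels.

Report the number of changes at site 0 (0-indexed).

[col 0] DV: children D:{G}, V:{A} ∪→ {A,G}; cost 1
[col 0] DRV: children DV:{A,G}, R:{T} ∪→ {A,G,T}; cost 1
[col 0] DHRV: children DRV:{A,G,T}, H:{C} ∪→ {A,C,G,T}; cost 1
[col 0] JK: children J:{A}, K:{G} ∪→ {A,G}; cost 1
[col 0] JKT: children JK:{A,G}, T:{G} ∩→ {G}; cost 0
[col 0] DHJKRTV: children DHRV:{A,C,G,T}, JKT:{G} ∩→ {G}; cost 0
[col 1] DV: children D:{G}, V:{T} ∪→ {G,T}; cost 1
[col 1] DRV: children DV:{G,T}, R:{G} ∩→ {G}; cost 0
[col 1] DHRV: children DRV:{G}, H:{G} ∩→ {G}; cost 0
[col 1] JK: children J:{T}, K:{A} ∪→ {A,T}; cost 1
[col 1] JKT: children JK:{A,T}, T:{A} ∩→ {A}; cost 0
[col 1] DHJKRTV: children DHRV:{G}, JKT:{A} ∪→ {A,G}; cost 1
[col 2] DV: children D:{A}, V:{G} ∪→ {A,G}; cost 1
[col 2] DRV: children DV:{A,G}, R:{A} ∩→ {A}; cost 0
[col 2] DHRV: children DRV:{A}, H:{C} ∪→ {A,C}; cost 1
[col 2] JK: children J:{G}, K:{C} ∪→ {C,G}; cost 1
[col 2] JKT: children JK:{C,G}, T:{A} ∪→ {A,C,G}; cost 1
[col 2] DHJKRTV: children DHRV:{A,C}, JKT:{A,C,G} ∩→ {A,C}; cost 0
[col 3] DV: children D:{G}, V:{A} ∪→ {A,G}; cost 1
[col 3] DRV: children DV:{A,G}, R:{T} ∪→ {A,G,T}; cost 1
[col 3] DHRV: children DRV:{A,G,T}, H:{C} ∪→ {A,C,G,T}; cost 1
[col 3] JK: children J:{G}, K:{A} ∪→ {A,G}; cost 1
[col 3] JKT: children JK:{A,G}, T:{G} ∩→ {G}; cost 0
[col 3] DHJKRTV: children DHRV:{A,C,G,T}, JKT:{G} ∩→ {G}; cost 0
[col 4] DV: children D:{C}, V:{C} ∩→ {C}; cost 0
[col 4] DRV: children DV:{C}, R:{A} ∪→ {A,C}; cost 1
[col 4] DHRV: children DRV:{A,C}, H:{A} ∩→ {A}; cost 0
[col 4] JK: children J:{G}, K:{G} ∩→ {G}; cost 0
[col 4] JKT: children JK:{G}, T:{C} ∪→ {C,G}; cost 1
[col 4] DHJKRTV: children DHRV:{A}, JKT:{C,G} ∪→ {A,C,G}; cost 1
per-site changes: [4, 3, 4, 4, 3]; total = 18

4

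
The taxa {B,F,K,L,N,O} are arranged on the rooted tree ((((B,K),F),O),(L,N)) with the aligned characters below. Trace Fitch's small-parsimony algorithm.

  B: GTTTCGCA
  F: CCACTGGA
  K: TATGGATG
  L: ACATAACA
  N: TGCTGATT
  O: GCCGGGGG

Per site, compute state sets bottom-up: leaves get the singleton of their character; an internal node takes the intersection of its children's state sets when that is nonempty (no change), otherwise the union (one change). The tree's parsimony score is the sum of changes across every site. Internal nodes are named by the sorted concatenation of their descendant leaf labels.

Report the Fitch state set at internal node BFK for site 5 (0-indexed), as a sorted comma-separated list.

G

[col 0] BK: children B:{G}, K:{T} ∪→ {G,T}; cost 1
[col 0] BFK: children BK:{G,T}, F:{C} ∪→ {C,G,T}; cost 1
[col 0] BFKO: children BFK:{C,G,T}, O:{G} ∩→ {G}; cost 0
[col 0] LN: children L:{A}, N:{T} ∪→ {A,T}; cost 1
[col 0] BFKLNO: children BFKO:{G}, LN:{A,T} ∪→ {A,G,T}; cost 1
[col 1] BK: children B:{T}, K:{A} ∪→ {A,T}; cost 1
[col 1] BFK: children BK:{A,T}, F:{C} ∪→ {A,C,T}; cost 1
[col 1] BFKO: children BFK:{A,C,T}, O:{C} ∩→ {C}; cost 0
[col 1] LN: children L:{C}, N:{G} ∪→ {C,G}; cost 1
[col 1] BFKLNO: children BFKO:{C}, LN:{C,G} ∩→ {C}; cost 0
[col 2] BK: children B:{T}, K:{T} ∩→ {T}; cost 0
[col 2] BFK: children BK:{T}, F:{A} ∪→ {A,T}; cost 1
[col 2] BFKO: children BFK:{A,T}, O:{C} ∪→ {A,C,T}; cost 1
[col 2] LN: children L:{A}, N:{C} ∪→ {A,C}; cost 1
[col 2] BFKLNO: children BFKO:{A,C,T}, LN:{A,C} ∩→ {A,C}; cost 0
[col 3] BK: children B:{T}, K:{G} ∪→ {G,T}; cost 1
[col 3] BFK: children BK:{G,T}, F:{C} ∪→ {C,G,T}; cost 1
[col 3] BFKO: children BFK:{C,G,T}, O:{G} ∩→ {G}; cost 0
[col 3] LN: children L:{T}, N:{T} ∩→ {T}; cost 0
[col 3] BFKLNO: children BFKO:{G}, LN:{T} ∪→ {G,T}; cost 1
[col 4] BK: children B:{C}, K:{G} ∪→ {C,G}; cost 1
[col 4] BFK: children BK:{C,G}, F:{T} ∪→ {C,G,T}; cost 1
[col 4] BFKO: children BFK:{C,G,T}, O:{G} ∩→ {G}; cost 0
[col 4] LN: children L:{A}, N:{G} ∪→ {A,G}; cost 1
[col 4] BFKLNO: children BFKO:{G}, LN:{A,G} ∩→ {G}; cost 0
[col 5] BK: children B:{G}, K:{A} ∪→ {A,G}; cost 1
[col 5] BFK: children BK:{A,G}, F:{G} ∩→ {G}; cost 0
[col 5] BFKO: children BFK:{G}, O:{G} ∩→ {G}; cost 0
[col 5] LN: children L:{A}, N:{A} ∩→ {A}; cost 0
[col 5] BFKLNO: children BFKO:{G}, LN:{A} ∪→ {A,G}; cost 1
[col 6] BK: children B:{C}, K:{T} ∪→ {C,T}; cost 1
[col 6] BFK: children BK:{C,T}, F:{G} ∪→ {C,G,T}; cost 1
[col 6] BFKO: children BFK:{C,G,T}, O:{G} ∩→ {G}; cost 0
[col 6] LN: children L:{C}, N:{T} ∪→ {C,T}; cost 1
[col 6] BFKLNO: children BFKO:{G}, LN:{C,T} ∪→ {C,G,T}; cost 1
[col 7] BK: children B:{A}, K:{G} ∪→ {A,G}; cost 1
[col 7] BFK: children BK:{A,G}, F:{A} ∩→ {A}; cost 0
[col 7] BFKO: children BFK:{A}, O:{G} ∪→ {A,G}; cost 1
[col 7] LN: children L:{A}, N:{T} ∪→ {A,T}; cost 1
[col 7] BFKLNO: children BFKO:{A,G}, LN:{A,T} ∩→ {A}; cost 0
per-site changes: [4, 3, 3, 3, 3, 2, 4, 3]; total = 25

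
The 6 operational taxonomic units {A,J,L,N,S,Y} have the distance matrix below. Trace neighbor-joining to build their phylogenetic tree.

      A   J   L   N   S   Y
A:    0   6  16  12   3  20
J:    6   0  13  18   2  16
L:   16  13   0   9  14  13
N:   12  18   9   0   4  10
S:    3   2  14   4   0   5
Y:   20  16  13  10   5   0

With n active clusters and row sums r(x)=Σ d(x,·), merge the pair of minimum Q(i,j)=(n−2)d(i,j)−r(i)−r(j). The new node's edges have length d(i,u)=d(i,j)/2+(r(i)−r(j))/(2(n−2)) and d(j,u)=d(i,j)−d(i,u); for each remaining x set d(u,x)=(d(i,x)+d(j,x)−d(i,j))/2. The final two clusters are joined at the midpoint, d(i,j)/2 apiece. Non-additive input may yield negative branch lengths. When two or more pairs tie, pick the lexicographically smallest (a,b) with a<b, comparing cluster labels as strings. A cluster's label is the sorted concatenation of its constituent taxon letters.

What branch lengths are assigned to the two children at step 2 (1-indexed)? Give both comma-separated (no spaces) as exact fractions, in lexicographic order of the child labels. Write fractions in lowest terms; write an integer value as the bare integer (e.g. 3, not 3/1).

7/3,-17/6

step 1: merge (A,J) at d=6, Q=-88; branch lengths A→13/4, J→11/4; new cluster AJ
  updated: d(AJ,L)=23/2, d(AJ,N)=12, d(AJ,S)=-1/2, d(AJ,Y)=15
step 2: merge (AJ,S) at d=-1/2, Q=-62; branch lengths AJ→7/3, S→-17/6; new cluster AJS
  updated: d(AJS,L)=13, d(AJS,N)=33/4, d(AJS,Y)=41/4
step 3: merge (AJS,Y) at d=41/4, Q=-177/4; branch lengths AJS→75/16, Y→89/16; new cluster AJSY
  updated: d(AJSY,L)=63/8, d(AJSY,N)=4
step 4: merge (AJSY,L) at d=63/8, Q=-167/8; branch lengths AJSY→23/16, L→103/16; new cluster AJLSY
  updated: d(AJLSY,N)=41/16
step 5: merge (AJLSY,N) at d=41/16; branch lengths AJLSY→41/32, N→41/32; new cluster AJLNSY
final tree: (((((A:13/4,J:11/4):7/3,S:-17/6):75/16,Y:89/16):23/16,L:103/16):41/32,N:41/32)
total length: 419/16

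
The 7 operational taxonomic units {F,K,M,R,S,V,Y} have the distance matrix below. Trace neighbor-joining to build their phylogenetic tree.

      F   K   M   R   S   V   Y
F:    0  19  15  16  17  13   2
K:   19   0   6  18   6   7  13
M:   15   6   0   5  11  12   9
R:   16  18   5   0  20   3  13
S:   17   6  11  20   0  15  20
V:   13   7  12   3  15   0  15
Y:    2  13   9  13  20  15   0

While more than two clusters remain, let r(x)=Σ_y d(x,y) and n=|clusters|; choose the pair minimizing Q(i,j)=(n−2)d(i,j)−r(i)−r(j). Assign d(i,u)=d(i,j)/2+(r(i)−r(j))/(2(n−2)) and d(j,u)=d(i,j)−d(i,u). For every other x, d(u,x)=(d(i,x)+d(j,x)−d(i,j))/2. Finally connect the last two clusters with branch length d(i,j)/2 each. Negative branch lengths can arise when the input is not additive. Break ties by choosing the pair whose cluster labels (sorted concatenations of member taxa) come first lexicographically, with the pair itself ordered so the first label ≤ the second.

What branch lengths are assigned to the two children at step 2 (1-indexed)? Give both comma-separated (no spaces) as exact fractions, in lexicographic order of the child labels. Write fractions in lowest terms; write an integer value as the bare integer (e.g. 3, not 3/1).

1. join F+Y (d=2, Q=-144) ⇒ FY; edges |F|=2, |Y|=0
  updated: d(FY,K)=15, d(FY,M)=11, d(FY,R)=27/2, d(FY,S)=35/2, d(FY,V)=13
2. join K+S (d=6, Q=-195/2) ⇒ KS; edges |K|=13/16, |S|=83/16
  updated: d(FY,KS)=53/4, d(KS,M)=11/2, d(KS,R)=16, d(KS,V)=8
3. join R+V (d=3, Q=-129/2) ⇒ RV; edges |R|=7/4, |V|=5/4
  updated: d(FY,RV)=47/4, d(KS,RV)=21/2, d(M,RV)=7
4. join FY+RV (d=47/4, Q=-167/4) ⇒ FRVY; edges |FY|=121/16, |RV|=67/16
  updated: d(FRVY,KS)=6, d(FRVY,M)=25/8
5. join FRVY+KS (d=6, Q=-117/8) ⇒ FKRSVY; edges |FRVY|=29/16, |KS|=67/16
  updated: d(FKRSVY,M)=21/16
6. join FKRSVY+M (d=21/16) ⇒ FKMRSVY; edges |FKRSVY|=21/32, |M|=21/32
final tree: ((((F:2,Y:0):121/16,(R:7/4,V:5/4):67/16):29/16,(K:13/16,S:83/16):67/16):21/32,M:21/32)
total length: 481/16

13/16,83/16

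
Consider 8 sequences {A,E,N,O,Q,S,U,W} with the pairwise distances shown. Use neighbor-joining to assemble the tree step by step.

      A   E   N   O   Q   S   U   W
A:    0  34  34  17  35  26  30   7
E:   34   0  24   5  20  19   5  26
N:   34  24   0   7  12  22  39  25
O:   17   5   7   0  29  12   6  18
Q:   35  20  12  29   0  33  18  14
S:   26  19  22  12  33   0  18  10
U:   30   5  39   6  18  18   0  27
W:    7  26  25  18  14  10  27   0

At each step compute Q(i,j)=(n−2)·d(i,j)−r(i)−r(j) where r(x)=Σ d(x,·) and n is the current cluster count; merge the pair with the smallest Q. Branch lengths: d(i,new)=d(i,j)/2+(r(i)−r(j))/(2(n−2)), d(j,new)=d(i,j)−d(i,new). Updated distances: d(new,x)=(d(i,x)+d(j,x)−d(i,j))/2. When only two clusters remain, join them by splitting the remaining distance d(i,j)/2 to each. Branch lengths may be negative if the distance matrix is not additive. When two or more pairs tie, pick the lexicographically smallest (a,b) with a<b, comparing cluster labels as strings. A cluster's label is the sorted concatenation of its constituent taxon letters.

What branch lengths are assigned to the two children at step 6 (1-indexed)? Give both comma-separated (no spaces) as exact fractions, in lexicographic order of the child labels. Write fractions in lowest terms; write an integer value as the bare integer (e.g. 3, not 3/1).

iteration 1: select A,W (d=7, Q=-268); attach at lengths (49/6, -7/6); label the merged cluster AW
  updated: d(AW,E)=53/2, d(AW,N)=26, d(AW,O)=14, d(AW,Q)=21, d(AW,S)=29/2, d(AW,U)=25
iteration 2: select N,Q (d=12, Q=-203); attach at lengths (57/10, 63/10); label the merged cluster NQ
  updated: d(AW,NQ)=35/2, d(E,NQ)=16, d(NQ,O)=12, d(NQ,S)=43/2, d(NQ,U)=45/2
iteration 3: select E,U (d=5, Q=-128); attach at lengths (15/8, 25/8); label the merged cluster EU
  updated: d(AW,EU)=93/4, d(EU,NQ)=67/4, d(EU,O)=3, d(EU,S)=16
iteration 4: select EU,O (d=3, Q=-91); attach at lengths (9/2, -3/2); label the merged cluster EOU
  updated: d(AW,EOU)=137/8, d(EOU,NQ)=103/8, d(EOU,S)=25/2
iteration 5: select AW,S (d=29/2, Q=-549/8); attach at lengths (237/32, 227/32); label the merged cluster ASW
  updated: d(ASW,EOU)=121/16, d(ASW,NQ)=49/4
iteration 6: select ASW,EOU (d=121/16, Q=-523/16); attach at lengths (111/32, 131/32); label the merged cluster AEOSUW
  updated: d(AEOSUW,NQ)=281/32
iteration 7: select AEOSUW,NQ (d=281/32); attach at lengths (281/64, 281/64); label the merged cluster AENOQSUW
final tree: ((((A:49/6,W:-7/6):237/32,S:227/32):111/32,((E:15/8,U:25/8):9/2,O:-3/2):131/32):281/64,(N:57/10,Q:63/10):281/64)
total length: 1851/32

111/32,131/32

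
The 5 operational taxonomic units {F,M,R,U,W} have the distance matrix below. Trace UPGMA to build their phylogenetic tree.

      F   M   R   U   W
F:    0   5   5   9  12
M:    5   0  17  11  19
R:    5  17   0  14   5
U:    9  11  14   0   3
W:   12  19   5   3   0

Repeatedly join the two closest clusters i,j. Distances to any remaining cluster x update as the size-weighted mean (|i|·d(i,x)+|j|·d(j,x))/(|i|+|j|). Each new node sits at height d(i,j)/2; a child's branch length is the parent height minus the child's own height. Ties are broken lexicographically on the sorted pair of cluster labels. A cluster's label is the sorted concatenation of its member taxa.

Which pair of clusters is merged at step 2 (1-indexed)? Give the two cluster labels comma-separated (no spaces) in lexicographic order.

F,M

step 1: merge (U,W) at d=3; branch lengths U→3/2, W→3/2; new cluster UW
  updated: d(F,UW)=21/2, d(M,UW)=15, d(R,UW)=19/2
step 2: merge (F,M) at d=5; branch lengths F→5/2, M→5/2; new cluster FM
  updated: d(FM,R)=11, d(FM,UW)=51/4
step 3: merge (R,UW) at d=19/2; branch lengths R→19/4, UW→13/4; new cluster RUW
  updated: d(FM,RUW)=73/6
step 4: merge (FM,RUW) at d=73/6; branch lengths FM→43/12, RUW→4/3; new cluster FMRUW
final tree: ((F:5/2,M:5/2):43/12,(R:19/4,(U:3/2,W:3/2):13/4):4/3)
total length: 251/12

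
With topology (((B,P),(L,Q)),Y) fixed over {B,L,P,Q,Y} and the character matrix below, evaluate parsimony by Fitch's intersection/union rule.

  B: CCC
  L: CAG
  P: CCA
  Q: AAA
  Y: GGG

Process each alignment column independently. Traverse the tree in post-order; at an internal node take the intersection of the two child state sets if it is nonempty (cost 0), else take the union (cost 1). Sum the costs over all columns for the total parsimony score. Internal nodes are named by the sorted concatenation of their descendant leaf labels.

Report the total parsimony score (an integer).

7

site 0, node BP: B={C} ∩ P={C} → {C} (+0)
site 0, node LQ: L={C} ∪ Q={A} → {A,C} (+1)
site 0, node BLPQ: BP={C} ∩ LQ={A,C} → {C} (+0)
site 0, node BLPQY: BLPQ={C} ∪ Y={G} → {C,G} (+1)
site 1, node BP: B={C} ∩ P={C} → {C} (+0)
site 1, node LQ: L={A} ∩ Q={A} → {A} (+0)
site 1, node BLPQ: BP={C} ∪ LQ={A} → {A,C} (+1)
site 1, node BLPQY: BLPQ={A,C} ∪ Y={G} → {A,C,G} (+1)
site 2, node BP: B={C} ∪ P={A} → {A,C} (+1)
site 2, node LQ: L={G} ∪ Q={A} → {A,G} (+1)
site 2, node BLPQ: BP={A,C} ∩ LQ={A,G} → {A} (+0)
site 2, node BLPQY: BLPQ={A} ∪ Y={G} → {A,G} (+1)
per-site changes: [2, 2, 3]; total = 7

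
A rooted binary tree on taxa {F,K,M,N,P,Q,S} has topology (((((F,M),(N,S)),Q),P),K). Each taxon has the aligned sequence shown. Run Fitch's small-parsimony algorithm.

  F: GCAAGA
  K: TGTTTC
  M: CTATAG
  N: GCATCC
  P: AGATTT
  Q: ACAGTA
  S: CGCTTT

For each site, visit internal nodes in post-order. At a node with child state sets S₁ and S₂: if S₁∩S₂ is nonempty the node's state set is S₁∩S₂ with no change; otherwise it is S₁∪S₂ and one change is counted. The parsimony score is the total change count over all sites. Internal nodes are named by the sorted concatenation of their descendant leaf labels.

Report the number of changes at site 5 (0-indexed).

5

[col 0] FM: children F:{G}, M:{C} ∪→ {C,G}; cost 1
[col 0] NS: children N:{G}, S:{C} ∪→ {C,G}; cost 1
[col 0] FMNS: children FM:{C,G}, NS:{C,G} ∩→ {C,G}; cost 0
[col 0] FMNQS: children FMNS:{C,G}, Q:{A} ∪→ {A,C,G}; cost 1
[col 0] FMNPQS: children FMNQS:{A,C,G}, P:{A} ∩→ {A}; cost 0
[col 0] FKMNPQS: children FMNPQS:{A}, K:{T} ∪→ {A,T}; cost 1
[col 1] FM: children F:{C}, M:{T} ∪→ {C,T}; cost 1
[col 1] NS: children N:{C}, S:{G} ∪→ {C,G}; cost 1
[col 1] FMNS: children FM:{C,T}, NS:{C,G} ∩→ {C}; cost 0
[col 1] FMNQS: children FMNS:{C}, Q:{C} ∩→ {C}; cost 0
[col 1] FMNPQS: children FMNQS:{C}, P:{G} ∪→ {C,G}; cost 1
[col 1] FKMNPQS: children FMNPQS:{C,G}, K:{G} ∩→ {G}; cost 0
[col 2] FM: children F:{A}, M:{A} ∩→ {A}; cost 0
[col 2] NS: children N:{A}, S:{C} ∪→ {A,C}; cost 1
[col 2] FMNS: children FM:{A}, NS:{A,C} ∩→ {A}; cost 0
[col 2] FMNQS: children FMNS:{A}, Q:{A} ∩→ {A}; cost 0
[col 2] FMNPQS: children FMNQS:{A}, P:{A} ∩→ {A}; cost 0
[col 2] FKMNPQS: children FMNPQS:{A}, K:{T} ∪→ {A,T}; cost 1
[col 3] FM: children F:{A}, M:{T} ∪→ {A,T}; cost 1
[col 3] NS: children N:{T}, S:{T} ∩→ {T}; cost 0
[col 3] FMNS: children FM:{A,T}, NS:{T} ∩→ {T}; cost 0
[col 3] FMNQS: children FMNS:{T}, Q:{G} ∪→ {G,T}; cost 1
[col 3] FMNPQS: children FMNQS:{G,T}, P:{T} ∩→ {T}; cost 0
[col 3] FKMNPQS: children FMNPQS:{T}, K:{T} ∩→ {T}; cost 0
[col 4] FM: children F:{G}, M:{A} ∪→ {A,G}; cost 1
[col 4] NS: children N:{C}, S:{T} ∪→ {C,T}; cost 1
[col 4] FMNS: children FM:{A,G}, NS:{C,T} ∪→ {A,C,G,T}; cost 1
[col 4] FMNQS: children FMNS:{A,C,G,T}, Q:{T} ∩→ {T}; cost 0
[col 4] FMNPQS: children FMNQS:{T}, P:{T} ∩→ {T}; cost 0
[col 4] FKMNPQS: children FMNPQS:{T}, K:{T} ∩→ {T}; cost 0
[col 5] FM: children F:{A}, M:{G} ∪→ {A,G}; cost 1
[col 5] NS: children N:{C}, S:{T} ∪→ {C,T}; cost 1
[col 5] FMNS: children FM:{A,G}, NS:{C,T} ∪→ {A,C,G,T}; cost 1
[col 5] FMNQS: children FMNS:{A,C,G,T}, Q:{A} ∩→ {A}; cost 0
[col 5] FMNPQS: children FMNQS:{A}, P:{T} ∪→ {A,T}; cost 1
[col 5] FKMNPQS: children FMNPQS:{A,T}, K:{C} ∪→ {A,C,T}; cost 1
per-site changes: [4, 3, 2, 2, 3, 5]; total = 19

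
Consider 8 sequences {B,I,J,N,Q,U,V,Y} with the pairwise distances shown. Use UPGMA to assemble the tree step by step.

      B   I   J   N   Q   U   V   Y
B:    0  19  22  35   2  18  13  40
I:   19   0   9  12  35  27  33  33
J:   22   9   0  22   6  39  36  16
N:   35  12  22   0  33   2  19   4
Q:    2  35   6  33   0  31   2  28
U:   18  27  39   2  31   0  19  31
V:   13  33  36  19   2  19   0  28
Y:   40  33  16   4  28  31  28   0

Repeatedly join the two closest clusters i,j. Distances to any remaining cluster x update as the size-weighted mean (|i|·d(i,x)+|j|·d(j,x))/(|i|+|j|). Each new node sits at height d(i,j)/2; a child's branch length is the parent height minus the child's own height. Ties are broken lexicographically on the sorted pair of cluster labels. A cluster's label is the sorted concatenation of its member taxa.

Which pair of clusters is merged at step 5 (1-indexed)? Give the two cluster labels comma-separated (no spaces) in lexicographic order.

NU,Y

1. join B+Q (d=2) ⇒ BQ; edges |B|=1, |Q|=1
  updated: d(BQ,I)=27, d(BQ,J)=14, d(BQ,N)=34, d(BQ,U)=49/2, d(BQ,V)=15/2, d(BQ,Y)=34
2. join N+U (d=2) ⇒ NU; edges |N|=1, |U|=1
  updated: d(BQ,NU)=117/4, d(I,NU)=39/2, d(J,NU)=61/2, d(NU,V)=19, d(NU,Y)=35/2
3. join BQ+V (d=15/2) ⇒ BQV; edges |BQ|=11/4, |V|=15/4
  updated: d(BQV,I)=29, d(BQV,J)=64/3, d(BQV,NU)=155/6, d(BQV,Y)=32
4. join I+J (d=9) ⇒ IJ; edges |I|=9/2, |J|=9/2
  updated: d(BQV,IJ)=151/6, d(IJ,NU)=25, d(IJ,Y)=49/2
5. join NU+Y (d=35/2) ⇒ NUY; edges |NU|=31/4, |Y|=35/4
  updated: d(BQV,NUY)=251/9, d(IJ,NUY)=149/6
6. join IJ+NUY (d=149/6) ⇒ IJNUY; edges |IJ|=95/12, |NUY|=11/3
  updated: d(BQV,IJNUY)=134/5
7. join BQV+IJNUY (d=134/5) ⇒ BIJNQUVY; edges |BQV|=193/20, |IJNUY|=59/60
final tree: (((B:1,Q:1):11/4,V:15/4):193/20,((I:9/2,J:9/2):95/12,((N:1,U:1):31/4,Y:35/4):11/3):59/60)
total length: 3493/60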